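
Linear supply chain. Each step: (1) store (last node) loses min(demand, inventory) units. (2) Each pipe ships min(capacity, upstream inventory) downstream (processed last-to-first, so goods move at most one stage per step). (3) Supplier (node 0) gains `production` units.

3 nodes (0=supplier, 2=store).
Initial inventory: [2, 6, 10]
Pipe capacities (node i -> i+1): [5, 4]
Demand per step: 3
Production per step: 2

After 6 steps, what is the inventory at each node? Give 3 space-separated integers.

Step 1: demand=3,sold=3 ship[1->2]=4 ship[0->1]=2 prod=2 -> inv=[2 4 11]
Step 2: demand=3,sold=3 ship[1->2]=4 ship[0->1]=2 prod=2 -> inv=[2 2 12]
Step 3: demand=3,sold=3 ship[1->2]=2 ship[0->1]=2 prod=2 -> inv=[2 2 11]
Step 4: demand=3,sold=3 ship[1->2]=2 ship[0->1]=2 prod=2 -> inv=[2 2 10]
Step 5: demand=3,sold=3 ship[1->2]=2 ship[0->1]=2 prod=2 -> inv=[2 2 9]
Step 6: demand=3,sold=3 ship[1->2]=2 ship[0->1]=2 prod=2 -> inv=[2 2 8]

2 2 8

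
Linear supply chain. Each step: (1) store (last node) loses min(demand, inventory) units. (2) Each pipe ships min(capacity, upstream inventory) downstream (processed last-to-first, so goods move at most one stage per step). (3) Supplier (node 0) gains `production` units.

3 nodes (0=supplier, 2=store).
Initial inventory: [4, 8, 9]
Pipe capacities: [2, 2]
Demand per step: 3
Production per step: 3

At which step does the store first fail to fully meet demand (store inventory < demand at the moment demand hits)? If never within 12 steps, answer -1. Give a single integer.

Step 1: demand=3,sold=3 ship[1->2]=2 ship[0->1]=2 prod=3 -> [5 8 8]
Step 2: demand=3,sold=3 ship[1->2]=2 ship[0->1]=2 prod=3 -> [6 8 7]
Step 3: demand=3,sold=3 ship[1->2]=2 ship[0->1]=2 prod=3 -> [7 8 6]
Step 4: demand=3,sold=3 ship[1->2]=2 ship[0->1]=2 prod=3 -> [8 8 5]
Step 5: demand=3,sold=3 ship[1->2]=2 ship[0->1]=2 prod=3 -> [9 8 4]
Step 6: demand=3,sold=3 ship[1->2]=2 ship[0->1]=2 prod=3 -> [10 8 3]
Step 7: demand=3,sold=3 ship[1->2]=2 ship[0->1]=2 prod=3 -> [11 8 2]
Step 8: demand=3,sold=2 ship[1->2]=2 ship[0->1]=2 prod=3 -> [12 8 2]
Step 9: demand=3,sold=2 ship[1->2]=2 ship[0->1]=2 prod=3 -> [13 8 2]
Step 10: demand=3,sold=2 ship[1->2]=2 ship[0->1]=2 prod=3 -> [14 8 2]
Step 11: demand=3,sold=2 ship[1->2]=2 ship[0->1]=2 prod=3 -> [15 8 2]
Step 12: demand=3,sold=2 ship[1->2]=2 ship[0->1]=2 prod=3 -> [16 8 2]
First stockout at step 8

8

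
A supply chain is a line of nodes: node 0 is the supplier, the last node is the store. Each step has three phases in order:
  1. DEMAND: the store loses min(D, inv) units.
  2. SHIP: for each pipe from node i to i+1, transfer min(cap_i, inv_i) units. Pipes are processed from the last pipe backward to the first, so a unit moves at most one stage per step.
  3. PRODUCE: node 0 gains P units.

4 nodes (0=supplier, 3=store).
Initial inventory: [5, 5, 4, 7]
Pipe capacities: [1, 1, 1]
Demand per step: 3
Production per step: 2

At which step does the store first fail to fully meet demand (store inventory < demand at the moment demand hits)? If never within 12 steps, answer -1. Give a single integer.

Step 1: demand=3,sold=3 ship[2->3]=1 ship[1->2]=1 ship[0->1]=1 prod=2 -> [6 5 4 5]
Step 2: demand=3,sold=3 ship[2->3]=1 ship[1->2]=1 ship[0->1]=1 prod=2 -> [7 5 4 3]
Step 3: demand=3,sold=3 ship[2->3]=1 ship[1->2]=1 ship[0->1]=1 prod=2 -> [8 5 4 1]
Step 4: demand=3,sold=1 ship[2->3]=1 ship[1->2]=1 ship[0->1]=1 prod=2 -> [9 5 4 1]
Step 5: demand=3,sold=1 ship[2->3]=1 ship[1->2]=1 ship[0->1]=1 prod=2 -> [10 5 4 1]
Step 6: demand=3,sold=1 ship[2->3]=1 ship[1->2]=1 ship[0->1]=1 prod=2 -> [11 5 4 1]
Step 7: demand=3,sold=1 ship[2->3]=1 ship[1->2]=1 ship[0->1]=1 prod=2 -> [12 5 4 1]
Step 8: demand=3,sold=1 ship[2->3]=1 ship[1->2]=1 ship[0->1]=1 prod=2 -> [13 5 4 1]
Step 9: demand=3,sold=1 ship[2->3]=1 ship[1->2]=1 ship[0->1]=1 prod=2 -> [14 5 4 1]
Step 10: demand=3,sold=1 ship[2->3]=1 ship[1->2]=1 ship[0->1]=1 prod=2 -> [15 5 4 1]
Step 11: demand=3,sold=1 ship[2->3]=1 ship[1->2]=1 ship[0->1]=1 prod=2 -> [16 5 4 1]
Step 12: demand=3,sold=1 ship[2->3]=1 ship[1->2]=1 ship[0->1]=1 prod=2 -> [17 5 4 1]
First stockout at step 4

4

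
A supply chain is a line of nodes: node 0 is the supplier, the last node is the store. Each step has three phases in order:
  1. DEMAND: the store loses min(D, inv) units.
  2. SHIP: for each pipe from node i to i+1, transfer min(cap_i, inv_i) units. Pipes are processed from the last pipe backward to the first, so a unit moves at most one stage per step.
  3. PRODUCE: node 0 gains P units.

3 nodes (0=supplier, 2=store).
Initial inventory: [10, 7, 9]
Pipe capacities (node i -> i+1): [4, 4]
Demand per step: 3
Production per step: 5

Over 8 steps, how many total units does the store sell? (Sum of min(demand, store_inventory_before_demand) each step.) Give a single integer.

Step 1: sold=3 (running total=3) -> [11 7 10]
Step 2: sold=3 (running total=6) -> [12 7 11]
Step 3: sold=3 (running total=9) -> [13 7 12]
Step 4: sold=3 (running total=12) -> [14 7 13]
Step 5: sold=3 (running total=15) -> [15 7 14]
Step 6: sold=3 (running total=18) -> [16 7 15]
Step 7: sold=3 (running total=21) -> [17 7 16]
Step 8: sold=3 (running total=24) -> [18 7 17]

Answer: 24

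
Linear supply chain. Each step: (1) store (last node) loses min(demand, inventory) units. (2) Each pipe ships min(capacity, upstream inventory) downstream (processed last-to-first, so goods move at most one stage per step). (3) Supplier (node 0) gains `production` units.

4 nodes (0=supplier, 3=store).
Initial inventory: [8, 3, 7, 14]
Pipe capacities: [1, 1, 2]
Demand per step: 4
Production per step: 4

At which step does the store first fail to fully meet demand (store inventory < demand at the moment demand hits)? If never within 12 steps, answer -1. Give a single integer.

Step 1: demand=4,sold=4 ship[2->3]=2 ship[1->2]=1 ship[0->1]=1 prod=4 -> [11 3 6 12]
Step 2: demand=4,sold=4 ship[2->3]=2 ship[1->2]=1 ship[0->1]=1 prod=4 -> [14 3 5 10]
Step 3: demand=4,sold=4 ship[2->3]=2 ship[1->2]=1 ship[0->1]=1 prod=4 -> [17 3 4 8]
Step 4: demand=4,sold=4 ship[2->3]=2 ship[1->2]=1 ship[0->1]=1 prod=4 -> [20 3 3 6]
Step 5: demand=4,sold=4 ship[2->3]=2 ship[1->2]=1 ship[0->1]=1 prod=4 -> [23 3 2 4]
Step 6: demand=4,sold=4 ship[2->3]=2 ship[1->2]=1 ship[0->1]=1 prod=4 -> [26 3 1 2]
Step 7: demand=4,sold=2 ship[2->3]=1 ship[1->2]=1 ship[0->1]=1 prod=4 -> [29 3 1 1]
Step 8: demand=4,sold=1 ship[2->3]=1 ship[1->2]=1 ship[0->1]=1 prod=4 -> [32 3 1 1]
Step 9: demand=4,sold=1 ship[2->3]=1 ship[1->2]=1 ship[0->1]=1 prod=4 -> [35 3 1 1]
Step 10: demand=4,sold=1 ship[2->3]=1 ship[1->2]=1 ship[0->1]=1 prod=4 -> [38 3 1 1]
Step 11: demand=4,sold=1 ship[2->3]=1 ship[1->2]=1 ship[0->1]=1 prod=4 -> [41 3 1 1]
Step 12: demand=4,sold=1 ship[2->3]=1 ship[1->2]=1 ship[0->1]=1 prod=4 -> [44 3 1 1]
First stockout at step 7

7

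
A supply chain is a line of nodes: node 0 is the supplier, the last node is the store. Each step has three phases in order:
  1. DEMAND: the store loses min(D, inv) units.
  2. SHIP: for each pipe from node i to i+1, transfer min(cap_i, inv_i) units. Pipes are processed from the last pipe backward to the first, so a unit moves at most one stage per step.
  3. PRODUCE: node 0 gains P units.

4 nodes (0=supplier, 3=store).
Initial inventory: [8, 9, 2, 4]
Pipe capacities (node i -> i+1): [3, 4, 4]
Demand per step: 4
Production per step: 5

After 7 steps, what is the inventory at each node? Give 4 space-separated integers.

Step 1: demand=4,sold=4 ship[2->3]=2 ship[1->2]=4 ship[0->1]=3 prod=5 -> inv=[10 8 4 2]
Step 2: demand=4,sold=2 ship[2->3]=4 ship[1->2]=4 ship[0->1]=3 prod=5 -> inv=[12 7 4 4]
Step 3: demand=4,sold=4 ship[2->3]=4 ship[1->2]=4 ship[0->1]=3 prod=5 -> inv=[14 6 4 4]
Step 4: demand=4,sold=4 ship[2->3]=4 ship[1->2]=4 ship[0->1]=3 prod=5 -> inv=[16 5 4 4]
Step 5: demand=4,sold=4 ship[2->3]=4 ship[1->2]=4 ship[0->1]=3 prod=5 -> inv=[18 4 4 4]
Step 6: demand=4,sold=4 ship[2->3]=4 ship[1->2]=4 ship[0->1]=3 prod=5 -> inv=[20 3 4 4]
Step 7: demand=4,sold=4 ship[2->3]=4 ship[1->2]=3 ship[0->1]=3 prod=5 -> inv=[22 3 3 4]

22 3 3 4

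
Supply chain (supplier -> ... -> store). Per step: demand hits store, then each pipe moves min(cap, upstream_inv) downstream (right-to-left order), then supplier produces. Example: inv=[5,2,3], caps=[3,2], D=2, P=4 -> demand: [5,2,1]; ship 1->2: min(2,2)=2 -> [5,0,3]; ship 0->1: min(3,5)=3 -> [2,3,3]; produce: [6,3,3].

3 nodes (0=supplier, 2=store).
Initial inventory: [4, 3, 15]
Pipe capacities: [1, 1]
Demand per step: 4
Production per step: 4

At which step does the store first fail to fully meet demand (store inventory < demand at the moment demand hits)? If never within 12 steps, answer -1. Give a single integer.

Step 1: demand=4,sold=4 ship[1->2]=1 ship[0->1]=1 prod=4 -> [7 3 12]
Step 2: demand=4,sold=4 ship[1->2]=1 ship[0->1]=1 prod=4 -> [10 3 9]
Step 3: demand=4,sold=4 ship[1->2]=1 ship[0->1]=1 prod=4 -> [13 3 6]
Step 4: demand=4,sold=4 ship[1->2]=1 ship[0->1]=1 prod=4 -> [16 3 3]
Step 5: demand=4,sold=3 ship[1->2]=1 ship[0->1]=1 prod=4 -> [19 3 1]
Step 6: demand=4,sold=1 ship[1->2]=1 ship[0->1]=1 prod=4 -> [22 3 1]
Step 7: demand=4,sold=1 ship[1->2]=1 ship[0->1]=1 prod=4 -> [25 3 1]
Step 8: demand=4,sold=1 ship[1->2]=1 ship[0->1]=1 prod=4 -> [28 3 1]
Step 9: demand=4,sold=1 ship[1->2]=1 ship[0->1]=1 prod=4 -> [31 3 1]
Step 10: demand=4,sold=1 ship[1->2]=1 ship[0->1]=1 prod=4 -> [34 3 1]
Step 11: demand=4,sold=1 ship[1->2]=1 ship[0->1]=1 prod=4 -> [37 3 1]
Step 12: demand=4,sold=1 ship[1->2]=1 ship[0->1]=1 prod=4 -> [40 3 1]
First stockout at step 5

5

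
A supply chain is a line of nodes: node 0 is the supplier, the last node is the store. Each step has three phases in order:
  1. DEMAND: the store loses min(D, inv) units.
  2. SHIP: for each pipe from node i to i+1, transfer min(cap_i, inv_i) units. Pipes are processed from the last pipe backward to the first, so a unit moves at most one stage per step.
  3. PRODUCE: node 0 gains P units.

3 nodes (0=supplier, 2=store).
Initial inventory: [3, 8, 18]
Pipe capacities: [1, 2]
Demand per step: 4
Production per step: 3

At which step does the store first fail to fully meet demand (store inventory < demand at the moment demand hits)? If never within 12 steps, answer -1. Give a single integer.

Step 1: demand=4,sold=4 ship[1->2]=2 ship[0->1]=1 prod=3 -> [5 7 16]
Step 2: demand=4,sold=4 ship[1->2]=2 ship[0->1]=1 prod=3 -> [7 6 14]
Step 3: demand=4,sold=4 ship[1->2]=2 ship[0->1]=1 prod=3 -> [9 5 12]
Step 4: demand=4,sold=4 ship[1->2]=2 ship[0->1]=1 prod=3 -> [11 4 10]
Step 5: demand=4,sold=4 ship[1->2]=2 ship[0->1]=1 prod=3 -> [13 3 8]
Step 6: demand=4,sold=4 ship[1->2]=2 ship[0->1]=1 prod=3 -> [15 2 6]
Step 7: demand=4,sold=4 ship[1->2]=2 ship[0->1]=1 prod=3 -> [17 1 4]
Step 8: demand=4,sold=4 ship[1->2]=1 ship[0->1]=1 prod=3 -> [19 1 1]
Step 9: demand=4,sold=1 ship[1->2]=1 ship[0->1]=1 prod=3 -> [21 1 1]
Step 10: demand=4,sold=1 ship[1->2]=1 ship[0->1]=1 prod=3 -> [23 1 1]
Step 11: demand=4,sold=1 ship[1->2]=1 ship[0->1]=1 prod=3 -> [25 1 1]
Step 12: demand=4,sold=1 ship[1->2]=1 ship[0->1]=1 prod=3 -> [27 1 1]
First stockout at step 9

9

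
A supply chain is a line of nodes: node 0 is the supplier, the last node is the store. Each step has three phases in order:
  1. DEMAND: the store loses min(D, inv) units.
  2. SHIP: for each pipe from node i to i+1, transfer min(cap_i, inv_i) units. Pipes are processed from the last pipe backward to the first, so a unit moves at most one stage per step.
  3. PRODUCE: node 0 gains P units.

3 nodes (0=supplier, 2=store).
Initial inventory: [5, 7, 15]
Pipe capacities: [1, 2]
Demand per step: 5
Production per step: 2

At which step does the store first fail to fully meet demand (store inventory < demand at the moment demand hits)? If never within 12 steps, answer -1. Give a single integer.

Step 1: demand=5,sold=5 ship[1->2]=2 ship[0->1]=1 prod=2 -> [6 6 12]
Step 2: demand=5,sold=5 ship[1->2]=2 ship[0->1]=1 prod=2 -> [7 5 9]
Step 3: demand=5,sold=5 ship[1->2]=2 ship[0->1]=1 prod=2 -> [8 4 6]
Step 4: demand=5,sold=5 ship[1->2]=2 ship[0->1]=1 prod=2 -> [9 3 3]
Step 5: demand=5,sold=3 ship[1->2]=2 ship[0->1]=1 prod=2 -> [10 2 2]
Step 6: demand=5,sold=2 ship[1->2]=2 ship[0->1]=1 prod=2 -> [11 1 2]
Step 7: demand=5,sold=2 ship[1->2]=1 ship[0->1]=1 prod=2 -> [12 1 1]
Step 8: demand=5,sold=1 ship[1->2]=1 ship[0->1]=1 prod=2 -> [13 1 1]
Step 9: demand=5,sold=1 ship[1->2]=1 ship[0->1]=1 prod=2 -> [14 1 1]
Step 10: demand=5,sold=1 ship[1->2]=1 ship[0->1]=1 prod=2 -> [15 1 1]
Step 11: demand=5,sold=1 ship[1->2]=1 ship[0->1]=1 prod=2 -> [16 1 1]
Step 12: demand=5,sold=1 ship[1->2]=1 ship[0->1]=1 prod=2 -> [17 1 1]
First stockout at step 5

5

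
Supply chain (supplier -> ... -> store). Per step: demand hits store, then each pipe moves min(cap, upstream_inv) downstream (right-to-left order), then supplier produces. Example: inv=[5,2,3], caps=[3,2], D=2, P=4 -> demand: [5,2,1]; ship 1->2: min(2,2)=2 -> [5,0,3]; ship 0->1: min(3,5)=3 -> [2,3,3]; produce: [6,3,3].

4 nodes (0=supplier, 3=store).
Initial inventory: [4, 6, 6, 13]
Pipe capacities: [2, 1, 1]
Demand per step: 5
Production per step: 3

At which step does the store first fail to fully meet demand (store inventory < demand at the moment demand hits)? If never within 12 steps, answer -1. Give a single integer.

Step 1: demand=5,sold=5 ship[2->3]=1 ship[1->2]=1 ship[0->1]=2 prod=3 -> [5 7 6 9]
Step 2: demand=5,sold=5 ship[2->3]=1 ship[1->2]=1 ship[0->1]=2 prod=3 -> [6 8 6 5]
Step 3: demand=5,sold=5 ship[2->3]=1 ship[1->2]=1 ship[0->1]=2 prod=3 -> [7 9 6 1]
Step 4: demand=5,sold=1 ship[2->3]=1 ship[1->2]=1 ship[0->1]=2 prod=3 -> [8 10 6 1]
Step 5: demand=5,sold=1 ship[2->3]=1 ship[1->2]=1 ship[0->1]=2 prod=3 -> [9 11 6 1]
Step 6: demand=5,sold=1 ship[2->3]=1 ship[1->2]=1 ship[0->1]=2 prod=3 -> [10 12 6 1]
Step 7: demand=5,sold=1 ship[2->3]=1 ship[1->2]=1 ship[0->1]=2 prod=3 -> [11 13 6 1]
Step 8: demand=5,sold=1 ship[2->3]=1 ship[1->2]=1 ship[0->1]=2 prod=3 -> [12 14 6 1]
Step 9: demand=5,sold=1 ship[2->3]=1 ship[1->2]=1 ship[0->1]=2 prod=3 -> [13 15 6 1]
Step 10: demand=5,sold=1 ship[2->3]=1 ship[1->2]=1 ship[0->1]=2 prod=3 -> [14 16 6 1]
Step 11: demand=5,sold=1 ship[2->3]=1 ship[1->2]=1 ship[0->1]=2 prod=3 -> [15 17 6 1]
Step 12: demand=5,sold=1 ship[2->3]=1 ship[1->2]=1 ship[0->1]=2 prod=3 -> [16 18 6 1]
First stockout at step 4

4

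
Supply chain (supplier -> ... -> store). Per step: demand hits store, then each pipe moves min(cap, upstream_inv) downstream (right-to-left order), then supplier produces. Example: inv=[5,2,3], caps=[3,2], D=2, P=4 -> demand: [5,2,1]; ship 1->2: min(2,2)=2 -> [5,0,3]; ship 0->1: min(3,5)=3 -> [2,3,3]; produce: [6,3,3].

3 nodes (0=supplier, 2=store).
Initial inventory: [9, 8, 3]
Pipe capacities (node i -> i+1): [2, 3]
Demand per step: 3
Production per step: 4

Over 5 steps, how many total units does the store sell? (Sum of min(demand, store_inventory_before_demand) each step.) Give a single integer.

Step 1: sold=3 (running total=3) -> [11 7 3]
Step 2: sold=3 (running total=6) -> [13 6 3]
Step 3: sold=3 (running total=9) -> [15 5 3]
Step 4: sold=3 (running total=12) -> [17 4 3]
Step 5: sold=3 (running total=15) -> [19 3 3]

Answer: 15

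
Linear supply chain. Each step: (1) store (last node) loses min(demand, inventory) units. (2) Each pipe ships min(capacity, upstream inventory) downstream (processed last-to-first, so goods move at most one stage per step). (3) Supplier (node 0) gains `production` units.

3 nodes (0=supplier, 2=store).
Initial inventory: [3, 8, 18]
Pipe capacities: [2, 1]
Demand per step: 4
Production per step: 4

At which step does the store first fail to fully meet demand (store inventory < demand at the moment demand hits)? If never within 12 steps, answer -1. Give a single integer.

Step 1: demand=4,sold=4 ship[1->2]=1 ship[0->1]=2 prod=4 -> [5 9 15]
Step 2: demand=4,sold=4 ship[1->2]=1 ship[0->1]=2 prod=4 -> [7 10 12]
Step 3: demand=4,sold=4 ship[1->2]=1 ship[0->1]=2 prod=4 -> [9 11 9]
Step 4: demand=4,sold=4 ship[1->2]=1 ship[0->1]=2 prod=4 -> [11 12 6]
Step 5: demand=4,sold=4 ship[1->2]=1 ship[0->1]=2 prod=4 -> [13 13 3]
Step 6: demand=4,sold=3 ship[1->2]=1 ship[0->1]=2 prod=4 -> [15 14 1]
Step 7: demand=4,sold=1 ship[1->2]=1 ship[0->1]=2 prod=4 -> [17 15 1]
Step 8: demand=4,sold=1 ship[1->2]=1 ship[0->1]=2 prod=4 -> [19 16 1]
Step 9: demand=4,sold=1 ship[1->2]=1 ship[0->1]=2 prod=4 -> [21 17 1]
Step 10: demand=4,sold=1 ship[1->2]=1 ship[0->1]=2 prod=4 -> [23 18 1]
Step 11: demand=4,sold=1 ship[1->2]=1 ship[0->1]=2 prod=4 -> [25 19 1]
Step 12: demand=4,sold=1 ship[1->2]=1 ship[0->1]=2 prod=4 -> [27 20 1]
First stockout at step 6

6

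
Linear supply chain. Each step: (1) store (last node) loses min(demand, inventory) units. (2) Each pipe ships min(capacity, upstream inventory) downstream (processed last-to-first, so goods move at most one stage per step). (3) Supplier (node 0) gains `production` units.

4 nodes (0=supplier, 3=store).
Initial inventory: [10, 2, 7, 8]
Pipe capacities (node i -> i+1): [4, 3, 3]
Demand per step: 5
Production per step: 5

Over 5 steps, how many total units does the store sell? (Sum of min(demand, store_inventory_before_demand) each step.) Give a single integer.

Answer: 20

Derivation:
Step 1: sold=5 (running total=5) -> [11 4 6 6]
Step 2: sold=5 (running total=10) -> [12 5 6 4]
Step 3: sold=4 (running total=14) -> [13 6 6 3]
Step 4: sold=3 (running total=17) -> [14 7 6 3]
Step 5: sold=3 (running total=20) -> [15 8 6 3]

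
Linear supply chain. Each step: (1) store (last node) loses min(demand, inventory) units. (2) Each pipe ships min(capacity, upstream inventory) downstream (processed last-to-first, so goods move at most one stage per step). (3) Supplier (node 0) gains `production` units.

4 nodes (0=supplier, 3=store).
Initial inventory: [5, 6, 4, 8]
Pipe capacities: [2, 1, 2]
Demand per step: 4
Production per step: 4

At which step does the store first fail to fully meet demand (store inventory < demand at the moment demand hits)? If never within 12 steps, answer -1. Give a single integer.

Step 1: demand=4,sold=4 ship[2->3]=2 ship[1->2]=1 ship[0->1]=2 prod=4 -> [7 7 3 6]
Step 2: demand=4,sold=4 ship[2->3]=2 ship[1->2]=1 ship[0->1]=2 prod=4 -> [9 8 2 4]
Step 3: demand=4,sold=4 ship[2->3]=2 ship[1->2]=1 ship[0->1]=2 prod=4 -> [11 9 1 2]
Step 4: demand=4,sold=2 ship[2->3]=1 ship[1->2]=1 ship[0->1]=2 prod=4 -> [13 10 1 1]
Step 5: demand=4,sold=1 ship[2->3]=1 ship[1->2]=1 ship[0->1]=2 prod=4 -> [15 11 1 1]
Step 6: demand=4,sold=1 ship[2->3]=1 ship[1->2]=1 ship[0->1]=2 prod=4 -> [17 12 1 1]
Step 7: demand=4,sold=1 ship[2->3]=1 ship[1->2]=1 ship[0->1]=2 prod=4 -> [19 13 1 1]
Step 8: demand=4,sold=1 ship[2->3]=1 ship[1->2]=1 ship[0->1]=2 prod=4 -> [21 14 1 1]
Step 9: demand=4,sold=1 ship[2->3]=1 ship[1->2]=1 ship[0->1]=2 prod=4 -> [23 15 1 1]
Step 10: demand=4,sold=1 ship[2->3]=1 ship[1->2]=1 ship[0->1]=2 prod=4 -> [25 16 1 1]
Step 11: demand=4,sold=1 ship[2->3]=1 ship[1->2]=1 ship[0->1]=2 prod=4 -> [27 17 1 1]
Step 12: demand=4,sold=1 ship[2->3]=1 ship[1->2]=1 ship[0->1]=2 prod=4 -> [29 18 1 1]
First stockout at step 4

4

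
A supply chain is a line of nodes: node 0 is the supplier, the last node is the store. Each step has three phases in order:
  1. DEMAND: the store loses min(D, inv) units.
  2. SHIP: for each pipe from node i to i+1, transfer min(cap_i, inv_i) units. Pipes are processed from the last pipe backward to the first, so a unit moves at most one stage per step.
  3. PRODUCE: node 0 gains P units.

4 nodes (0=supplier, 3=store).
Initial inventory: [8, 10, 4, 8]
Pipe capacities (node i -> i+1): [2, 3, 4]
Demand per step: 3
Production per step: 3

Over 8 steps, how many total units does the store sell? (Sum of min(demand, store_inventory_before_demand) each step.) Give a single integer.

Step 1: sold=3 (running total=3) -> [9 9 3 9]
Step 2: sold=3 (running total=6) -> [10 8 3 9]
Step 3: sold=3 (running total=9) -> [11 7 3 9]
Step 4: sold=3 (running total=12) -> [12 6 3 9]
Step 5: sold=3 (running total=15) -> [13 5 3 9]
Step 6: sold=3 (running total=18) -> [14 4 3 9]
Step 7: sold=3 (running total=21) -> [15 3 3 9]
Step 8: sold=3 (running total=24) -> [16 2 3 9]

Answer: 24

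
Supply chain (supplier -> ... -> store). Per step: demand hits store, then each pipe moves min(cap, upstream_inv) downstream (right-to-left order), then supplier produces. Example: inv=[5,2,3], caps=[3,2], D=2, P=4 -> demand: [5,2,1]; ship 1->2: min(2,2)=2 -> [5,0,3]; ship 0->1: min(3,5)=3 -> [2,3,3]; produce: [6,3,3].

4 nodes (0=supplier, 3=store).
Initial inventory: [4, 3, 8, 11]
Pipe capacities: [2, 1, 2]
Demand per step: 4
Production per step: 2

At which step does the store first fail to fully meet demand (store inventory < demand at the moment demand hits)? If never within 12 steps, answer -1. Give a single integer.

Step 1: demand=4,sold=4 ship[2->3]=2 ship[1->2]=1 ship[0->1]=2 prod=2 -> [4 4 7 9]
Step 2: demand=4,sold=4 ship[2->3]=2 ship[1->2]=1 ship[0->1]=2 prod=2 -> [4 5 6 7]
Step 3: demand=4,sold=4 ship[2->3]=2 ship[1->2]=1 ship[0->1]=2 prod=2 -> [4 6 5 5]
Step 4: demand=4,sold=4 ship[2->3]=2 ship[1->2]=1 ship[0->1]=2 prod=2 -> [4 7 4 3]
Step 5: demand=4,sold=3 ship[2->3]=2 ship[1->2]=1 ship[0->1]=2 prod=2 -> [4 8 3 2]
Step 6: demand=4,sold=2 ship[2->3]=2 ship[1->2]=1 ship[0->1]=2 prod=2 -> [4 9 2 2]
Step 7: demand=4,sold=2 ship[2->3]=2 ship[1->2]=1 ship[0->1]=2 prod=2 -> [4 10 1 2]
Step 8: demand=4,sold=2 ship[2->3]=1 ship[1->2]=1 ship[0->1]=2 prod=2 -> [4 11 1 1]
Step 9: demand=4,sold=1 ship[2->3]=1 ship[1->2]=1 ship[0->1]=2 prod=2 -> [4 12 1 1]
Step 10: demand=4,sold=1 ship[2->3]=1 ship[1->2]=1 ship[0->1]=2 prod=2 -> [4 13 1 1]
Step 11: demand=4,sold=1 ship[2->3]=1 ship[1->2]=1 ship[0->1]=2 prod=2 -> [4 14 1 1]
Step 12: demand=4,sold=1 ship[2->3]=1 ship[1->2]=1 ship[0->1]=2 prod=2 -> [4 15 1 1]
First stockout at step 5

5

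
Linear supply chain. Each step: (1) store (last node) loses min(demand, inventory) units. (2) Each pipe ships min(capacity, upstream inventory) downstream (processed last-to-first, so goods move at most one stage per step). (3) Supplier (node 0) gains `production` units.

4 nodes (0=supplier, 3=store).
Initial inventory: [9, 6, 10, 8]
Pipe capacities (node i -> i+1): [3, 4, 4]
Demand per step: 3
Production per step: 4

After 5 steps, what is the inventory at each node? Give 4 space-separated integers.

Step 1: demand=3,sold=3 ship[2->3]=4 ship[1->2]=4 ship[0->1]=3 prod=4 -> inv=[10 5 10 9]
Step 2: demand=3,sold=3 ship[2->3]=4 ship[1->2]=4 ship[0->1]=3 prod=4 -> inv=[11 4 10 10]
Step 3: demand=3,sold=3 ship[2->3]=4 ship[1->2]=4 ship[0->1]=3 prod=4 -> inv=[12 3 10 11]
Step 4: demand=3,sold=3 ship[2->3]=4 ship[1->2]=3 ship[0->1]=3 prod=4 -> inv=[13 3 9 12]
Step 5: demand=3,sold=3 ship[2->3]=4 ship[1->2]=3 ship[0->1]=3 prod=4 -> inv=[14 3 8 13]

14 3 8 13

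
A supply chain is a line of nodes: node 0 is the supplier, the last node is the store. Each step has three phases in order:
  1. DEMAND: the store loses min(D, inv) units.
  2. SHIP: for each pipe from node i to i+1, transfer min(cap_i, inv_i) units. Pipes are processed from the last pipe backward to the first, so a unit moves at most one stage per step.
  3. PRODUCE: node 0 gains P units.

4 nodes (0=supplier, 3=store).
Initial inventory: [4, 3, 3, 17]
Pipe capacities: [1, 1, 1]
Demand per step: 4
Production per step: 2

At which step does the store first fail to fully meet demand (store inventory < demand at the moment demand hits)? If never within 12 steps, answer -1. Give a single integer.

Step 1: demand=4,sold=4 ship[2->3]=1 ship[1->2]=1 ship[0->1]=1 prod=2 -> [5 3 3 14]
Step 2: demand=4,sold=4 ship[2->3]=1 ship[1->2]=1 ship[0->1]=1 prod=2 -> [6 3 3 11]
Step 3: demand=4,sold=4 ship[2->3]=1 ship[1->2]=1 ship[0->1]=1 prod=2 -> [7 3 3 8]
Step 4: demand=4,sold=4 ship[2->3]=1 ship[1->2]=1 ship[0->1]=1 prod=2 -> [8 3 3 5]
Step 5: demand=4,sold=4 ship[2->3]=1 ship[1->2]=1 ship[0->1]=1 prod=2 -> [9 3 3 2]
Step 6: demand=4,sold=2 ship[2->3]=1 ship[1->2]=1 ship[0->1]=1 prod=2 -> [10 3 3 1]
Step 7: demand=4,sold=1 ship[2->3]=1 ship[1->2]=1 ship[0->1]=1 prod=2 -> [11 3 3 1]
Step 8: demand=4,sold=1 ship[2->3]=1 ship[1->2]=1 ship[0->1]=1 prod=2 -> [12 3 3 1]
Step 9: demand=4,sold=1 ship[2->3]=1 ship[1->2]=1 ship[0->1]=1 prod=2 -> [13 3 3 1]
Step 10: demand=4,sold=1 ship[2->3]=1 ship[1->2]=1 ship[0->1]=1 prod=2 -> [14 3 3 1]
Step 11: demand=4,sold=1 ship[2->3]=1 ship[1->2]=1 ship[0->1]=1 prod=2 -> [15 3 3 1]
Step 12: demand=4,sold=1 ship[2->3]=1 ship[1->2]=1 ship[0->1]=1 prod=2 -> [16 3 3 1]
First stockout at step 6

6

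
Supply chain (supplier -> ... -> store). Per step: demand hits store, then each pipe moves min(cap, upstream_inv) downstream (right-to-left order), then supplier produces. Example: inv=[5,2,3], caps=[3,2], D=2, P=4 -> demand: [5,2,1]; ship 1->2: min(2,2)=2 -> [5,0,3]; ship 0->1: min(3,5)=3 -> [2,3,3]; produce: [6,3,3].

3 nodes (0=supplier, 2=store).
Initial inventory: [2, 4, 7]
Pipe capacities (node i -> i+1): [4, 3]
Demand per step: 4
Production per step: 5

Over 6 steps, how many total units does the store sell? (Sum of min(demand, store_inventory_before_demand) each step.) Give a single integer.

Answer: 22

Derivation:
Step 1: sold=4 (running total=4) -> [5 3 6]
Step 2: sold=4 (running total=8) -> [6 4 5]
Step 3: sold=4 (running total=12) -> [7 5 4]
Step 4: sold=4 (running total=16) -> [8 6 3]
Step 5: sold=3 (running total=19) -> [9 7 3]
Step 6: sold=3 (running total=22) -> [10 8 3]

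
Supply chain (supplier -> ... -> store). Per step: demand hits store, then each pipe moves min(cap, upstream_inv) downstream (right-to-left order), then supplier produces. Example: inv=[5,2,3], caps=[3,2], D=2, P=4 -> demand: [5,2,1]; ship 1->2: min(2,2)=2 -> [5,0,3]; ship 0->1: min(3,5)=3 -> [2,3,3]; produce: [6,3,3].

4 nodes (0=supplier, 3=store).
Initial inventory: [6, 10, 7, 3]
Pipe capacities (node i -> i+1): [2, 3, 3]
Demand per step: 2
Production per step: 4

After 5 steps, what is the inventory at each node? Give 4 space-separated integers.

Step 1: demand=2,sold=2 ship[2->3]=3 ship[1->2]=3 ship[0->1]=2 prod=4 -> inv=[8 9 7 4]
Step 2: demand=2,sold=2 ship[2->3]=3 ship[1->2]=3 ship[0->1]=2 prod=4 -> inv=[10 8 7 5]
Step 3: demand=2,sold=2 ship[2->3]=3 ship[1->2]=3 ship[0->1]=2 prod=4 -> inv=[12 7 7 6]
Step 4: demand=2,sold=2 ship[2->3]=3 ship[1->2]=3 ship[0->1]=2 prod=4 -> inv=[14 6 7 7]
Step 5: demand=2,sold=2 ship[2->3]=3 ship[1->2]=3 ship[0->1]=2 prod=4 -> inv=[16 5 7 8]

16 5 7 8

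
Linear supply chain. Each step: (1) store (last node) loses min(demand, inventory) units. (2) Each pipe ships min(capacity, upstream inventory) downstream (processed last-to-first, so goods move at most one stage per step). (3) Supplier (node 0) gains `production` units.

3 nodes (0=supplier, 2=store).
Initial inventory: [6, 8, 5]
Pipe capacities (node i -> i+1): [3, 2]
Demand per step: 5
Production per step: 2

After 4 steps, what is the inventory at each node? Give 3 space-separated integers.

Step 1: demand=5,sold=5 ship[1->2]=2 ship[0->1]=3 prod=2 -> inv=[5 9 2]
Step 2: demand=5,sold=2 ship[1->2]=2 ship[0->1]=3 prod=2 -> inv=[4 10 2]
Step 3: demand=5,sold=2 ship[1->2]=2 ship[0->1]=3 prod=2 -> inv=[3 11 2]
Step 4: demand=5,sold=2 ship[1->2]=2 ship[0->1]=3 prod=2 -> inv=[2 12 2]

2 12 2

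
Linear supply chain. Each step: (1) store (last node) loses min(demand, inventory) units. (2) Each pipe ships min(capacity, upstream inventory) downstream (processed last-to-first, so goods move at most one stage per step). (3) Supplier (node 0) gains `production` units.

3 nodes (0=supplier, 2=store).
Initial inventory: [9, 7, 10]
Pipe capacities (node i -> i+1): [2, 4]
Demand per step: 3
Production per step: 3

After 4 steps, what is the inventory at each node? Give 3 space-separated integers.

Step 1: demand=3,sold=3 ship[1->2]=4 ship[0->1]=2 prod=3 -> inv=[10 5 11]
Step 2: demand=3,sold=3 ship[1->2]=4 ship[0->1]=2 prod=3 -> inv=[11 3 12]
Step 3: demand=3,sold=3 ship[1->2]=3 ship[0->1]=2 prod=3 -> inv=[12 2 12]
Step 4: demand=3,sold=3 ship[1->2]=2 ship[0->1]=2 prod=3 -> inv=[13 2 11]

13 2 11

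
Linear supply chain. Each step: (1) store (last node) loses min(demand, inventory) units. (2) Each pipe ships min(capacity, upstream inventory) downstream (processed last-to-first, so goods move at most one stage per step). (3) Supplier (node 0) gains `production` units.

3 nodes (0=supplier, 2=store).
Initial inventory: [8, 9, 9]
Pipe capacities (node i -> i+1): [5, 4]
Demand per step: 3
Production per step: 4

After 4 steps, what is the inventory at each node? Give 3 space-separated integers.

Step 1: demand=3,sold=3 ship[1->2]=4 ship[0->1]=5 prod=4 -> inv=[7 10 10]
Step 2: demand=3,sold=3 ship[1->2]=4 ship[0->1]=5 prod=4 -> inv=[6 11 11]
Step 3: demand=3,sold=3 ship[1->2]=4 ship[0->1]=5 prod=4 -> inv=[5 12 12]
Step 4: demand=3,sold=3 ship[1->2]=4 ship[0->1]=5 prod=4 -> inv=[4 13 13]

4 13 13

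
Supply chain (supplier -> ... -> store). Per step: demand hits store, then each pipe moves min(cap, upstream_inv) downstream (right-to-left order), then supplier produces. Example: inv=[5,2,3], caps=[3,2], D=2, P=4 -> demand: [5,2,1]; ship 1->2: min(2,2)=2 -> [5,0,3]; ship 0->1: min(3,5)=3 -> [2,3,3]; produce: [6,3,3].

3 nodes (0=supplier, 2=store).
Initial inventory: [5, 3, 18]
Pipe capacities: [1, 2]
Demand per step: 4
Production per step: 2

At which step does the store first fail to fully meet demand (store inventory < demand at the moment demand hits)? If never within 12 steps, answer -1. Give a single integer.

Step 1: demand=4,sold=4 ship[1->2]=2 ship[0->1]=1 prod=2 -> [6 2 16]
Step 2: demand=4,sold=4 ship[1->2]=2 ship[0->1]=1 prod=2 -> [7 1 14]
Step 3: demand=4,sold=4 ship[1->2]=1 ship[0->1]=1 prod=2 -> [8 1 11]
Step 4: demand=4,sold=4 ship[1->2]=1 ship[0->1]=1 prod=2 -> [9 1 8]
Step 5: demand=4,sold=4 ship[1->2]=1 ship[0->1]=1 prod=2 -> [10 1 5]
Step 6: demand=4,sold=4 ship[1->2]=1 ship[0->1]=1 prod=2 -> [11 1 2]
Step 7: demand=4,sold=2 ship[1->2]=1 ship[0->1]=1 prod=2 -> [12 1 1]
Step 8: demand=4,sold=1 ship[1->2]=1 ship[0->1]=1 prod=2 -> [13 1 1]
Step 9: demand=4,sold=1 ship[1->2]=1 ship[0->1]=1 prod=2 -> [14 1 1]
Step 10: demand=4,sold=1 ship[1->2]=1 ship[0->1]=1 prod=2 -> [15 1 1]
Step 11: demand=4,sold=1 ship[1->2]=1 ship[0->1]=1 prod=2 -> [16 1 1]
Step 12: demand=4,sold=1 ship[1->2]=1 ship[0->1]=1 prod=2 -> [17 1 1]
First stockout at step 7

7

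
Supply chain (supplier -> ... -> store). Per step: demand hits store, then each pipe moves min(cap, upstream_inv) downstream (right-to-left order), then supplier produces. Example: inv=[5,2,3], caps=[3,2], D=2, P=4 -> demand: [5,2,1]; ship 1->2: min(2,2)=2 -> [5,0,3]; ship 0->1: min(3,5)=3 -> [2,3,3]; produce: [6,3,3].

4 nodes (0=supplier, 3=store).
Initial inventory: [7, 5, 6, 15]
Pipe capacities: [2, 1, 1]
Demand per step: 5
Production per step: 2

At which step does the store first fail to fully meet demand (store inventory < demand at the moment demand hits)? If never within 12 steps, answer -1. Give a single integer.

Step 1: demand=5,sold=5 ship[2->3]=1 ship[1->2]=1 ship[0->1]=2 prod=2 -> [7 6 6 11]
Step 2: demand=5,sold=5 ship[2->3]=1 ship[1->2]=1 ship[0->1]=2 prod=2 -> [7 7 6 7]
Step 3: demand=5,sold=5 ship[2->3]=1 ship[1->2]=1 ship[0->1]=2 prod=2 -> [7 8 6 3]
Step 4: demand=5,sold=3 ship[2->3]=1 ship[1->2]=1 ship[0->1]=2 prod=2 -> [7 9 6 1]
Step 5: demand=5,sold=1 ship[2->3]=1 ship[1->2]=1 ship[0->1]=2 prod=2 -> [7 10 6 1]
Step 6: demand=5,sold=1 ship[2->3]=1 ship[1->2]=1 ship[0->1]=2 prod=2 -> [7 11 6 1]
Step 7: demand=5,sold=1 ship[2->3]=1 ship[1->2]=1 ship[0->1]=2 prod=2 -> [7 12 6 1]
Step 8: demand=5,sold=1 ship[2->3]=1 ship[1->2]=1 ship[0->1]=2 prod=2 -> [7 13 6 1]
Step 9: demand=5,sold=1 ship[2->3]=1 ship[1->2]=1 ship[0->1]=2 prod=2 -> [7 14 6 1]
Step 10: demand=5,sold=1 ship[2->3]=1 ship[1->2]=1 ship[0->1]=2 prod=2 -> [7 15 6 1]
Step 11: demand=5,sold=1 ship[2->3]=1 ship[1->2]=1 ship[0->1]=2 prod=2 -> [7 16 6 1]
Step 12: demand=5,sold=1 ship[2->3]=1 ship[1->2]=1 ship[0->1]=2 prod=2 -> [7 17 6 1]
First stockout at step 4

4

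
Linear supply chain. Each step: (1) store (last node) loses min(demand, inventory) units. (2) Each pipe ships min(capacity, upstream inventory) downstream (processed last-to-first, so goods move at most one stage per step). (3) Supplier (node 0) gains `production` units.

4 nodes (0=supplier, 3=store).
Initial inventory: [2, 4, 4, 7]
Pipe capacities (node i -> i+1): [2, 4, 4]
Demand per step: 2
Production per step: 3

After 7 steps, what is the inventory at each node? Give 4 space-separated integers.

Step 1: demand=2,sold=2 ship[2->3]=4 ship[1->2]=4 ship[0->1]=2 prod=3 -> inv=[3 2 4 9]
Step 2: demand=2,sold=2 ship[2->3]=4 ship[1->2]=2 ship[0->1]=2 prod=3 -> inv=[4 2 2 11]
Step 3: demand=2,sold=2 ship[2->3]=2 ship[1->2]=2 ship[0->1]=2 prod=3 -> inv=[5 2 2 11]
Step 4: demand=2,sold=2 ship[2->3]=2 ship[1->2]=2 ship[0->1]=2 prod=3 -> inv=[6 2 2 11]
Step 5: demand=2,sold=2 ship[2->3]=2 ship[1->2]=2 ship[0->1]=2 prod=3 -> inv=[7 2 2 11]
Step 6: demand=2,sold=2 ship[2->3]=2 ship[1->2]=2 ship[0->1]=2 prod=3 -> inv=[8 2 2 11]
Step 7: demand=2,sold=2 ship[2->3]=2 ship[1->2]=2 ship[0->1]=2 prod=3 -> inv=[9 2 2 11]

9 2 2 11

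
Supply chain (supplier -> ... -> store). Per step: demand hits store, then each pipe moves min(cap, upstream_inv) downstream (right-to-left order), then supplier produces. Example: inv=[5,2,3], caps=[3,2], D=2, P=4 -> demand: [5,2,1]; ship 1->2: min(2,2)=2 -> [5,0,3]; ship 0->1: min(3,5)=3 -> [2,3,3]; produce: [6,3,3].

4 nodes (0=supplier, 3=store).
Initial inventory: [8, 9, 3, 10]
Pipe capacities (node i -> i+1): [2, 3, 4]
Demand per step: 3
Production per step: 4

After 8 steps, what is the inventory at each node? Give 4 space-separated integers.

Step 1: demand=3,sold=3 ship[2->3]=3 ship[1->2]=3 ship[0->1]=2 prod=4 -> inv=[10 8 3 10]
Step 2: demand=3,sold=3 ship[2->3]=3 ship[1->2]=3 ship[0->1]=2 prod=4 -> inv=[12 7 3 10]
Step 3: demand=3,sold=3 ship[2->3]=3 ship[1->2]=3 ship[0->1]=2 prod=4 -> inv=[14 6 3 10]
Step 4: demand=3,sold=3 ship[2->3]=3 ship[1->2]=3 ship[0->1]=2 prod=4 -> inv=[16 5 3 10]
Step 5: demand=3,sold=3 ship[2->3]=3 ship[1->2]=3 ship[0->1]=2 prod=4 -> inv=[18 4 3 10]
Step 6: demand=3,sold=3 ship[2->3]=3 ship[1->2]=3 ship[0->1]=2 prod=4 -> inv=[20 3 3 10]
Step 7: demand=3,sold=3 ship[2->3]=3 ship[1->2]=3 ship[0->1]=2 prod=4 -> inv=[22 2 3 10]
Step 8: demand=3,sold=3 ship[2->3]=3 ship[1->2]=2 ship[0->1]=2 prod=4 -> inv=[24 2 2 10]

24 2 2 10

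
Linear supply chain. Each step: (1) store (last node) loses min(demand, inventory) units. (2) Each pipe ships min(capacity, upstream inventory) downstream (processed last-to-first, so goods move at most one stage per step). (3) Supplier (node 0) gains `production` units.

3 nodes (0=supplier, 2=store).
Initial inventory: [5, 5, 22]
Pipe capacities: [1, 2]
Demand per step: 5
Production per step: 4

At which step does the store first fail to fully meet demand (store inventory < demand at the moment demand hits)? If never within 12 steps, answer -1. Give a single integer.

Step 1: demand=5,sold=5 ship[1->2]=2 ship[0->1]=1 prod=4 -> [8 4 19]
Step 2: demand=5,sold=5 ship[1->2]=2 ship[0->1]=1 prod=4 -> [11 3 16]
Step 3: demand=5,sold=5 ship[1->2]=2 ship[0->1]=1 prod=4 -> [14 2 13]
Step 4: demand=5,sold=5 ship[1->2]=2 ship[0->1]=1 prod=4 -> [17 1 10]
Step 5: demand=5,sold=5 ship[1->2]=1 ship[0->1]=1 prod=4 -> [20 1 6]
Step 6: demand=5,sold=5 ship[1->2]=1 ship[0->1]=1 prod=4 -> [23 1 2]
Step 7: demand=5,sold=2 ship[1->2]=1 ship[0->1]=1 prod=4 -> [26 1 1]
Step 8: demand=5,sold=1 ship[1->2]=1 ship[0->1]=1 prod=4 -> [29 1 1]
Step 9: demand=5,sold=1 ship[1->2]=1 ship[0->1]=1 prod=4 -> [32 1 1]
Step 10: demand=5,sold=1 ship[1->2]=1 ship[0->1]=1 prod=4 -> [35 1 1]
Step 11: demand=5,sold=1 ship[1->2]=1 ship[0->1]=1 prod=4 -> [38 1 1]
Step 12: demand=5,sold=1 ship[1->2]=1 ship[0->1]=1 prod=4 -> [41 1 1]
First stockout at step 7

7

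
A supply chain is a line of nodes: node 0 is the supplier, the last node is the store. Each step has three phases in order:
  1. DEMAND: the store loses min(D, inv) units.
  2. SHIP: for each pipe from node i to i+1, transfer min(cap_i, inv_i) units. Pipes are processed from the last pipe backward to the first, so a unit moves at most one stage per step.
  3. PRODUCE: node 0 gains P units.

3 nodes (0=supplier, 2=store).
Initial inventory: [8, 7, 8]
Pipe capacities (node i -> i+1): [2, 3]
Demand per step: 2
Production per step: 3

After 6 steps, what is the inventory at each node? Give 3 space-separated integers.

Step 1: demand=2,sold=2 ship[1->2]=3 ship[0->1]=2 prod=3 -> inv=[9 6 9]
Step 2: demand=2,sold=2 ship[1->2]=3 ship[0->1]=2 prod=3 -> inv=[10 5 10]
Step 3: demand=2,sold=2 ship[1->2]=3 ship[0->1]=2 prod=3 -> inv=[11 4 11]
Step 4: demand=2,sold=2 ship[1->2]=3 ship[0->1]=2 prod=3 -> inv=[12 3 12]
Step 5: demand=2,sold=2 ship[1->2]=3 ship[0->1]=2 prod=3 -> inv=[13 2 13]
Step 6: demand=2,sold=2 ship[1->2]=2 ship[0->1]=2 prod=3 -> inv=[14 2 13]

14 2 13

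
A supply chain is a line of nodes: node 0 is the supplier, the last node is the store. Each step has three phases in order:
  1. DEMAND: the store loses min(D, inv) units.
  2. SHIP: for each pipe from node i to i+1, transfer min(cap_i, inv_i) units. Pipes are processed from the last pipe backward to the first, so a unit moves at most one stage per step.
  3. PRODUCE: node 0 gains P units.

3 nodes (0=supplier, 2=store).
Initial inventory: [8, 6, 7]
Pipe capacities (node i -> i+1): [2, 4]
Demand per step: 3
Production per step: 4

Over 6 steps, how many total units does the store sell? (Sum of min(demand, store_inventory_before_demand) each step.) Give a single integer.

Step 1: sold=3 (running total=3) -> [10 4 8]
Step 2: sold=3 (running total=6) -> [12 2 9]
Step 3: sold=3 (running total=9) -> [14 2 8]
Step 4: sold=3 (running total=12) -> [16 2 7]
Step 5: sold=3 (running total=15) -> [18 2 6]
Step 6: sold=3 (running total=18) -> [20 2 5]

Answer: 18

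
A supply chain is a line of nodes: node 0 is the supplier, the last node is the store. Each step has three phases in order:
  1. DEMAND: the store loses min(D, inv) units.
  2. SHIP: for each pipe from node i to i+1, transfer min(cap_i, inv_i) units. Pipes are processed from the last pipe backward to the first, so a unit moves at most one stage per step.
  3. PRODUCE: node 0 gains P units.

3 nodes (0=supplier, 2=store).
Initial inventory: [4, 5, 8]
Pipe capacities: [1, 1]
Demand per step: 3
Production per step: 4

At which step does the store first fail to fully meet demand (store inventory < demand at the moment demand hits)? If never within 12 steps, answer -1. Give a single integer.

Step 1: demand=3,sold=3 ship[1->2]=1 ship[0->1]=1 prod=4 -> [7 5 6]
Step 2: demand=3,sold=3 ship[1->2]=1 ship[0->1]=1 prod=4 -> [10 5 4]
Step 3: demand=3,sold=3 ship[1->2]=1 ship[0->1]=1 prod=4 -> [13 5 2]
Step 4: demand=3,sold=2 ship[1->2]=1 ship[0->1]=1 prod=4 -> [16 5 1]
Step 5: demand=3,sold=1 ship[1->2]=1 ship[0->1]=1 prod=4 -> [19 5 1]
Step 6: demand=3,sold=1 ship[1->2]=1 ship[0->1]=1 prod=4 -> [22 5 1]
Step 7: demand=3,sold=1 ship[1->2]=1 ship[0->1]=1 prod=4 -> [25 5 1]
Step 8: demand=3,sold=1 ship[1->2]=1 ship[0->1]=1 prod=4 -> [28 5 1]
Step 9: demand=3,sold=1 ship[1->2]=1 ship[0->1]=1 prod=4 -> [31 5 1]
Step 10: demand=3,sold=1 ship[1->2]=1 ship[0->1]=1 prod=4 -> [34 5 1]
Step 11: demand=3,sold=1 ship[1->2]=1 ship[0->1]=1 prod=4 -> [37 5 1]
Step 12: demand=3,sold=1 ship[1->2]=1 ship[0->1]=1 prod=4 -> [40 5 1]
First stockout at step 4

4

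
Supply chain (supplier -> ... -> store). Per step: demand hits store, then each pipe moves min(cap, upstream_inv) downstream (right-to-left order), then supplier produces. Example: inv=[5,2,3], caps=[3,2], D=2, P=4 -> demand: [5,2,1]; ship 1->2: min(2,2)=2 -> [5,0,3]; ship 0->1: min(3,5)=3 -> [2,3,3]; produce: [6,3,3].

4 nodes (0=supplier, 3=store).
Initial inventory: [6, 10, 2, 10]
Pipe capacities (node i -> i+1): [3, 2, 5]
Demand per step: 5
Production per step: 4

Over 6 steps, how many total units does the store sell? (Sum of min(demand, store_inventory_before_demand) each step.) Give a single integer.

Step 1: sold=5 (running total=5) -> [7 11 2 7]
Step 2: sold=5 (running total=10) -> [8 12 2 4]
Step 3: sold=4 (running total=14) -> [9 13 2 2]
Step 4: sold=2 (running total=16) -> [10 14 2 2]
Step 5: sold=2 (running total=18) -> [11 15 2 2]
Step 6: sold=2 (running total=20) -> [12 16 2 2]

Answer: 20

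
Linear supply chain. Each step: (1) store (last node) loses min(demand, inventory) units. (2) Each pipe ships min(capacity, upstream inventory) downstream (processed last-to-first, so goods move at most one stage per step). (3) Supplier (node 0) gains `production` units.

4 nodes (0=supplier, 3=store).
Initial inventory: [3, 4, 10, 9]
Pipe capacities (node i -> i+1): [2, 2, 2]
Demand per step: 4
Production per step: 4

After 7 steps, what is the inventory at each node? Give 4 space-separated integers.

Step 1: demand=4,sold=4 ship[2->3]=2 ship[1->2]=2 ship[0->1]=2 prod=4 -> inv=[5 4 10 7]
Step 2: demand=4,sold=4 ship[2->3]=2 ship[1->2]=2 ship[0->1]=2 prod=4 -> inv=[7 4 10 5]
Step 3: demand=4,sold=4 ship[2->3]=2 ship[1->2]=2 ship[0->1]=2 prod=4 -> inv=[9 4 10 3]
Step 4: demand=4,sold=3 ship[2->3]=2 ship[1->2]=2 ship[0->1]=2 prod=4 -> inv=[11 4 10 2]
Step 5: demand=4,sold=2 ship[2->3]=2 ship[1->2]=2 ship[0->1]=2 prod=4 -> inv=[13 4 10 2]
Step 6: demand=4,sold=2 ship[2->3]=2 ship[1->2]=2 ship[0->1]=2 prod=4 -> inv=[15 4 10 2]
Step 7: demand=4,sold=2 ship[2->3]=2 ship[1->2]=2 ship[0->1]=2 prod=4 -> inv=[17 4 10 2]

17 4 10 2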